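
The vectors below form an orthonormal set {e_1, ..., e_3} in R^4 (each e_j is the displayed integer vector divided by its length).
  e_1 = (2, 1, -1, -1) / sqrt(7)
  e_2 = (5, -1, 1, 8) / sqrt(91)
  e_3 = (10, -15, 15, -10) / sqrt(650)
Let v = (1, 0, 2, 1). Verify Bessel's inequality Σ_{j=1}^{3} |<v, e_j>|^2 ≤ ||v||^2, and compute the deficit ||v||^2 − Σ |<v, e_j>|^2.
Σ |<v, e_j>|^2 = 4; ||v||^2 = 6; deficit = 2

Write each e_j = u_j / sqrt(<u_j, u_j>) where u_j is the displayed integer vector. Then <v, e_j> = <v, u_j> / sqrt(<u_j, u_j>), so |<v, e_j>|^2 = <v, u_j>^2 / <u_j, u_j>.
Coefficients: <v, e_1> = -1/sqrt(7), <v, e_2> = 15/sqrt(91), <v, e_3> = 30/sqrt(650).
Square and sum: Σ |<v, e_j>|^2 = 4.
Compute ||v||^2 = v·v = 6.
Deficit = 6 − 4 = 2 ≥ 0, confirming Bessel's inequality. (The deficit equals ||v − Σ <v,e_j> e_j||^2, the squared distance from v to span{e_j}.)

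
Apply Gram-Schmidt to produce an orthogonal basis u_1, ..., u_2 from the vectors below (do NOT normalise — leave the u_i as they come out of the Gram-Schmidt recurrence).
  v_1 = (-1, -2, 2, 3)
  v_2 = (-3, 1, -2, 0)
Orthogonal basis:
  u_1 = (-1, -2, 2, 3)
  u_2 = (-19/6, 2/3, -5/3, 1/2)

Apply the Gram-Schmidt recurrence
  u_1 = v_1
  u_i = v_i − Σ_{j<i} ((v_i · u_j) / (u_j · u_j)) · u_j.

Step by step this gives:
  u_1 = (-1, -2, 2, 3)
  u_2 = (-19/6, 2/3, -5/3, 1/2)

Orthogonality check:
  u_2 · u_1 = 0 (should be 0)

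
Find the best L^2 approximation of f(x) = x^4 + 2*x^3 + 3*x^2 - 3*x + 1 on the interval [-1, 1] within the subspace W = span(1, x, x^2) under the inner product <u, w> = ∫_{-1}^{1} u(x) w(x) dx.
g(x) = 27*x^2/7 - 9*x/5 + 32/35

The best approximation g ∈ W is the orthogonal projection of f onto W. Writing g = a_0 + a_1 x + a_2 x^2, the coefficients solve the normal equations G · a = b where
  G_{ij} = <φ_i, φ_j> and b_i = <f, φ_i>, with φ_0 = 1, φ_1 = x, φ_2 = x^2.
G =
  [2, 0, 2/3]
  [0, 2/3, 0]
  [2/3, 0, 2/5],
b = (22/5, -6/5, 226/105).
Solving gives a_0 = 32/35, a_1 = -9/5, a_2 = 27/7, so
  g(x) = 27*x^2/7 - 9*x/5 + 32/35.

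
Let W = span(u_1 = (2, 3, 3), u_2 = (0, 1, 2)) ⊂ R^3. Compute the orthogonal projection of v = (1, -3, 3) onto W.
proj_W(v) = (-34/29, -3/29, 45/29)

Set up U = [u_1 | ... | u_2] ∈ R^(3×2). The projector onto W = col(U) is P = U (U^T U)^(-1) U^T.
Compute U^T U =
  [22, 9]
  [9, 5],
and U^T v = (2, 3).
Solve U^T U · c = U^T v for the coefficients: c = (-17/29, 48/29). The projection is proj_W(v) = U c.
Check: (v - proj_W(v)) · u_1 = 0  (should be 0).
Check: (v - proj_W(v)) · u_2 = 0  (should be 0).
Result: proj_W(v) = (-34/29, -3/29, 45/29).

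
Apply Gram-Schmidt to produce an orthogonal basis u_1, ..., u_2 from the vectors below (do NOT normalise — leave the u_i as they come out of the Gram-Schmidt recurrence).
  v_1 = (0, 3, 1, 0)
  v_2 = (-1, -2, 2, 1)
Orthogonal basis:
  u_1 = (0, 3, 1, 0)
  u_2 = (-1, -4/5, 12/5, 1)

Apply the Gram-Schmidt recurrence
  u_1 = v_1
  u_i = v_i − Σ_{j<i} ((v_i · u_j) / (u_j · u_j)) · u_j.

Step by step this gives:
  u_1 = (0, 3, 1, 0)
  u_2 = (-1, -4/5, 12/5, 1)

Orthogonality check:
  u_2 · u_1 = 0 (should be 0)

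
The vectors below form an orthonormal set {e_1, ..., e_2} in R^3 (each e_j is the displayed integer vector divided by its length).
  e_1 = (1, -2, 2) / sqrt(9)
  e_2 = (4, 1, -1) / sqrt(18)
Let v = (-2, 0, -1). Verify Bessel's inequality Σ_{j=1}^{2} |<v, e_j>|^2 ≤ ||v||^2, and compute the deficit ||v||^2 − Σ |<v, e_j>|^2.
Σ |<v, e_j>|^2 = 9/2; ||v||^2 = 5; deficit = 1/2

Write each e_j = u_j / sqrt(<u_j, u_j>) where u_j is the displayed integer vector. Then <v, e_j> = <v, u_j> / sqrt(<u_j, u_j>), so |<v, e_j>|^2 = <v, u_j>^2 / <u_j, u_j>.
Coefficients: <v, e_1> = -4/sqrt(9), <v, e_2> = -7/sqrt(18).
Square and sum: Σ |<v, e_j>|^2 = 9/2.
Compute ||v||^2 = v·v = 5.
Deficit = 5 − 9/2 = 1/2 ≥ 0, confirming Bessel's inequality. (The deficit equals ||v − Σ <v,e_j> e_j||^2, the squared distance from v to span{e_j}.)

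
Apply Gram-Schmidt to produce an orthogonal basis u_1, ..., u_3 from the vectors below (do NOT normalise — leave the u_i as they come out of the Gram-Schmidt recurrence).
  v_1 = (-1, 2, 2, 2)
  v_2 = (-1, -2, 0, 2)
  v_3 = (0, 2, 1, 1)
Orthogonal basis:
  u_1 = (-1, 2, 2, 2)
  u_2 = (-12/13, -28/13, -2/13, 24/13)
  u_3 = (10/29, 4/29, -8/29, 9/29)

Apply the Gram-Schmidt recurrence
  u_1 = v_1
  u_i = v_i − Σ_{j<i} ((v_i · u_j) / (u_j · u_j)) · u_j.

Step by step this gives:
  u_1 = (-1, 2, 2, 2)
  u_2 = (-12/13, -28/13, -2/13, 24/13)
  u_3 = (10/29, 4/29, -8/29, 9/29)

Orthogonality check:
  u_2 · u_1 = 0 (should be 0)
  u_3 · u_1 = 0 (should be 0)
  u_3 · u_2 = 0 (should be 0)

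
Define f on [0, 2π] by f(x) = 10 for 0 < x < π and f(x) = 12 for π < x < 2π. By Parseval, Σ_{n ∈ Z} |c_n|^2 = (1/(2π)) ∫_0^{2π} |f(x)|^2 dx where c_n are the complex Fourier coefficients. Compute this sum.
Σ |c_n|^2 = 122

Parseval equates the L^2 energy of f (normalised by 1/(2π)) with the ℓ^2 sum of its Fourier coefficients: (1/(2π)) ∫_0^{2π} |f|^2 = Σ |c_n|^2.
Compute the left side: (1/(2π)) [∫_0^π 10^2 dx + ∫_π^{2π} 12^2 dx] = (1/(2π)) · (100π + 144π) = (100 + 144)/2 = 122.
So Σ_{n ∈ Z} |c_n|^2 = 122.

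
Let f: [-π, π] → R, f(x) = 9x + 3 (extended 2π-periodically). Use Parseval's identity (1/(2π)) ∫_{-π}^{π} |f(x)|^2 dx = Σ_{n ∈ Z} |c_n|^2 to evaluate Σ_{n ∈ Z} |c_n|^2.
Σ |c_n|^2 = 27π^2 + 9

Expand and integrate term by term over [-π, π]:
  ∫ (9x)^2 dx = 81·(2π^3/3); ∫ 2·9·(3)·x dx = 0 (odd integrand); ∫ 3^2 dx = 9·2π.
So (1/(2π)) ∫_{-π}^{π} (9x + 3)^2 dx = 81π^2/3 + 9 = 27π^2 + 9.
Parseval ⇒ Σ |c_n|^2 = 27π^2 + 9.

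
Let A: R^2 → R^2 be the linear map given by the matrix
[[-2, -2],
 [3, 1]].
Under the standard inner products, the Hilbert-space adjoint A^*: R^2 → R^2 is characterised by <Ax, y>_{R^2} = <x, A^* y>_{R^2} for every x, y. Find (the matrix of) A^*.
A^* = A^T =
[[-2, 3],
 [-2, 1]]

For real matrices with standard dot products, the defining identity <Ax, y> = <x, A^* y> gives (Ax)^T y = x^T (A^*) y, i.e. x^T A^T y = x^T (A^*) y. Since this holds for all x, y, we must have A^* = A^T. Therefore
A^* =
[[-2, 3],
 [-2, 1]].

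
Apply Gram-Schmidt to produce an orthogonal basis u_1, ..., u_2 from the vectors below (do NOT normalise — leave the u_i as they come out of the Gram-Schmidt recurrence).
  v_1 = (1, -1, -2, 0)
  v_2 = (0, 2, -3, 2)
Orthogonal basis:
  u_1 = (1, -1, -2, 0)
  u_2 = (-2/3, 8/3, -5/3, 2)

Apply the Gram-Schmidt recurrence
  u_1 = v_1
  u_i = v_i − Σ_{j<i} ((v_i · u_j) / (u_j · u_j)) · u_j.

Step by step this gives:
  u_1 = (1, -1, -2, 0)
  u_2 = (-2/3, 8/3, -5/3, 2)

Orthogonality check:
  u_2 · u_1 = 0 (should be 0)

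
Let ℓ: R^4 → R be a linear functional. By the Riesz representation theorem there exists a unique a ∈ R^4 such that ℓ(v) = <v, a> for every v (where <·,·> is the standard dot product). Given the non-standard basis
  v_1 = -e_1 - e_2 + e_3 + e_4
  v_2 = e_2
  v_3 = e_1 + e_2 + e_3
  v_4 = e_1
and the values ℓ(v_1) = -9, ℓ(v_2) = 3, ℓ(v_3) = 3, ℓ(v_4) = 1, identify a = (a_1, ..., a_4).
a = (1, 3, -1, -4)

Write a = (a_1, ..., a_4) in the standard basis. For each basis vector v_i, ℓ(v_i) = <v_i, a> is a linear equation in the a_j's. Collect the n equations into a matrix system V a = ℓ, where row i of V is v_i (expressed in the standard basis). Since V is invertible (lower-triangular with 1s on the diagonal, up to permutation), solve by back-substitution:
  V =
[[-1, -1, 1, 1],
 [0, 1, 0, 0],
 [1, 1, 1, 0],
 [1, 0, 0, 0]]
  V a = (-9, 3, 3, 1)
Solving gives a = (1, 3, -1, -4).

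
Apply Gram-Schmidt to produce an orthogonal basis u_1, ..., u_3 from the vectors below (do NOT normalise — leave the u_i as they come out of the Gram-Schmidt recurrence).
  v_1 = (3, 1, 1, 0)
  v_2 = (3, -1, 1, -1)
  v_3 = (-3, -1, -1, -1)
Orthogonal basis:
  u_1 = (3, 1, 1, 0)
  u_2 = (6/11, -20/11, 2/11, -1)
  u_3 = (-2/17, 20/51, -2/51, -40/51)

Apply the Gram-Schmidt recurrence
  u_1 = v_1
  u_i = v_i − Σ_{j<i} ((v_i · u_j) / (u_j · u_j)) · u_j.

Step by step this gives:
  u_1 = (3, 1, 1, 0)
  u_2 = (6/11, -20/11, 2/11, -1)
  u_3 = (-2/17, 20/51, -2/51, -40/51)

Orthogonality check:
  u_2 · u_1 = 0 (should be 0)
  u_3 · u_1 = 0 (should be 0)
  u_3 · u_2 = 0 (should be 0)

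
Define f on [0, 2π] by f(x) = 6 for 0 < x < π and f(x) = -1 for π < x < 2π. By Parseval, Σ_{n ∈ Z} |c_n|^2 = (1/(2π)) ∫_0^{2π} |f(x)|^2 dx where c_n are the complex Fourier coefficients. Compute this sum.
Σ |c_n|^2 = 37/2

Parseval equates the L^2 energy of f (normalised by 1/(2π)) with the ℓ^2 sum of its Fourier coefficients: (1/(2π)) ∫_0^{2π} |f|^2 = Σ |c_n|^2.
Compute the left side: (1/(2π)) [∫_0^π 6^2 dx + ∫_π^{2π} (-1)^2 dx] = (1/(2π)) · (36π + 1π) = (36 + 1)/2 = 37/2.
So Σ_{n ∈ Z} |c_n|^2 = 37/2.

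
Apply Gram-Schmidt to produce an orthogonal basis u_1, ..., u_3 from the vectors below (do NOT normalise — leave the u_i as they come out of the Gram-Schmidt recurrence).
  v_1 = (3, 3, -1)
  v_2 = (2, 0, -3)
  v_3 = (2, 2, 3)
Orthogonal basis:
  u_1 = (3, 3, -1)
  u_2 = (11/19, -27/19, -48/19)
  u_3 = (99/83, -77/83, 66/83)

Apply the Gram-Schmidt recurrence
  u_1 = v_1
  u_i = v_i − Σ_{j<i} ((v_i · u_j) / (u_j · u_j)) · u_j.

Step by step this gives:
  u_1 = (3, 3, -1)
  u_2 = (11/19, -27/19, -48/19)
  u_3 = (99/83, -77/83, 66/83)

Orthogonality check:
  u_2 · u_1 = 0 (should be 0)
  u_3 · u_1 = 0 (should be 0)
  u_3 · u_2 = 0 (should be 0)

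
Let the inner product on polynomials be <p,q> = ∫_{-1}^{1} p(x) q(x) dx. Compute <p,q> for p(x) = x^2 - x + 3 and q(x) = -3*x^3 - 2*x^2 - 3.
<p,q> = -118/5

Expand the product: p(x)·q(x) = -3*x^5 + x^4 - 7*x^3 - 9*x^2 + 3*x - 9.
∫_{-1}^{1} of each monomial x^k gives [2/(k+1) if k even, 0 if k odd]. Integrating term-by-term (or equivalently evaluating the antiderivative F(x) = -x^6/2 + x^5/5 - 7*x^4/4 - 3*x^3 + 3*x^2/2 - 9*x at the endpoints):
  F(1) − F(−1) = -251/20 − (221/20) = -118/5.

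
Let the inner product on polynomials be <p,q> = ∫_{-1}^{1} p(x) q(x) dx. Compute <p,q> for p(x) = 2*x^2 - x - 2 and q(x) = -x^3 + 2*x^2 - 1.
<p,q> = 2

Expand the product: p(x)·q(x) = -2*x^5 + 5*x^4 - 6*x^2 + x + 2.
∫_{-1}^{1} of each monomial x^k gives [2/(k+1) if k even, 0 if k odd]. Integrating term-by-term (or equivalently evaluating the antiderivative F(x) = -x^6/3 + x^5 - 2*x^3 + x^2/2 + 2*x at the endpoints):
  F(1) − F(−1) = 7/6 − (-5/6) = 2.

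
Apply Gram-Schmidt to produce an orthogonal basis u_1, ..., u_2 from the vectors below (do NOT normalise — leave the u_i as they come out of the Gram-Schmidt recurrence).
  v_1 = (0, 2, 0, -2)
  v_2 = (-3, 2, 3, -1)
Orthogonal basis:
  u_1 = (0, 2, 0, -2)
  u_2 = (-3, 1/2, 3, 1/2)

Apply the Gram-Schmidt recurrence
  u_1 = v_1
  u_i = v_i − Σ_{j<i} ((v_i · u_j) / (u_j · u_j)) · u_j.

Step by step this gives:
  u_1 = (0, 2, 0, -2)
  u_2 = (-3, 1/2, 3, 1/2)

Orthogonality check:
  u_2 · u_1 = 0 (should be 0)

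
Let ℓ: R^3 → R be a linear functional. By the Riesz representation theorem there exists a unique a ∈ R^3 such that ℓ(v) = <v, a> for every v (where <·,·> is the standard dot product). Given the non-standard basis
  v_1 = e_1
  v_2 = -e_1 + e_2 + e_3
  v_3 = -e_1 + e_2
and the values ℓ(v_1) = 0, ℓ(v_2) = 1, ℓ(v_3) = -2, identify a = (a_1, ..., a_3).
a = (0, -2, 3)

Write a = (a_1, ..., a_3) in the standard basis. For each basis vector v_i, ℓ(v_i) = <v_i, a> is a linear equation in the a_j's. Collect the n equations into a matrix system V a = ℓ, where row i of V is v_i (expressed in the standard basis). Since V is invertible (lower-triangular with 1s on the diagonal, up to permutation), solve by back-substitution:
  V =
[[1, 0, 0],
 [-1, 1, 1],
 [-1, 1, 0]]
  V a = (0, 1, -2)
Solving gives a = (0, -2, 3).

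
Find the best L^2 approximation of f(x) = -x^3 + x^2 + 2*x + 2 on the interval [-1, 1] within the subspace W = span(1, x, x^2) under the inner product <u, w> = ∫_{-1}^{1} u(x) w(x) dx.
g(x) = x^2 + 7*x/5 + 2

The best approximation g ∈ W is the orthogonal projection of f onto W. Writing g = a_0 + a_1 x + a_2 x^2, the coefficients solve the normal equations G · a = b where
  G_{ij} = <φ_i, φ_j> and b_i = <f, φ_i>, with φ_0 = 1, φ_1 = x, φ_2 = x^2.
G =
  [2, 0, 2/3]
  [0, 2/3, 0]
  [2/3, 0, 2/5],
b = (14/3, 14/15, 26/15).
Solving gives a_0 = 2, a_1 = 7/5, a_2 = 1, so
  g(x) = x^2 + 7*x/5 + 2.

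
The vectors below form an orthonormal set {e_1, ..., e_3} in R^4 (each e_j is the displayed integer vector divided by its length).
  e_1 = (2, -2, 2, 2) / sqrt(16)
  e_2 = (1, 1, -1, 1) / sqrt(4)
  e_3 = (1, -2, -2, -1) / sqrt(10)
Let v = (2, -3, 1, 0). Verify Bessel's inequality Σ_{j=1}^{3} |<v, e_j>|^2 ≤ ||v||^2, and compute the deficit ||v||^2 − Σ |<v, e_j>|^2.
Σ |<v, e_j>|^2 = 68/5; ||v||^2 = 14; deficit = 2/5

Write each e_j = u_j / sqrt(<u_j, u_j>) where u_j is the displayed integer vector. Then <v, e_j> = <v, u_j> / sqrt(<u_j, u_j>), so |<v, e_j>|^2 = <v, u_j>^2 / <u_j, u_j>.
Coefficients: <v, e_1> = 12/sqrt(16), <v, e_2> = -2/sqrt(4), <v, e_3> = 6/sqrt(10).
Square and sum: Σ |<v, e_j>|^2 = 68/5.
Compute ||v||^2 = v·v = 14.
Deficit = 14 − 68/5 = 2/5 ≥ 0, confirming Bessel's inequality. (The deficit equals ||v − Σ <v,e_j> e_j||^2, the squared distance from v to span{e_j}.)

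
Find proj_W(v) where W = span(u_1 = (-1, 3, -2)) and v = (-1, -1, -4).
proj_W(v) = (-3/7, 9/7, -6/7)

Set up U = [u_1 | ... | u_1] ∈ R^(3×1). The projector onto W = col(U) is P = U (U^T U)^(-1) U^T.
Compute U^T U =
  [14],
and U^T v = (6).
Solve U^T U · c = U^T v for the coefficients: c = (3/7). The projection is proj_W(v) = U c.
Check: (v - proj_W(v)) · u_1 = 0  (should be 0).
Result: proj_W(v) = (-3/7, 9/7, -6/7).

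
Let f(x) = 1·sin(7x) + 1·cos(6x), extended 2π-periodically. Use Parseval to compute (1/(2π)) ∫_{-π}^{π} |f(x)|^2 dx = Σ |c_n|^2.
Σ |c_n|^2 = 1

Expand |f|^2 and use orthogonality of {sin(nx), cos(mx)} on [-π, π]:
  ∫_{-π}^{π} sin(nx)^2 dx = π, ∫ cos(mx)^2 dx = π, and cross terms integrate to 0.
So ∫_{-π}^{π} f(x)^2 dx = 1^2 · π + 1^2 · π = (1 + 1)π.
Divide by 2π: (1 + 1)/2 = 1.
By Parseval, this equals Σ |c_n|^2.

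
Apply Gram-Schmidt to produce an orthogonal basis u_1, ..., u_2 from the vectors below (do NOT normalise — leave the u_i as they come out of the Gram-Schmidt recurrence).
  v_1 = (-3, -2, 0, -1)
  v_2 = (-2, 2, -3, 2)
Orthogonal basis:
  u_1 = (-3, -2, 0, -1)
  u_2 = (-2, 2, -3, 2)

Apply the Gram-Schmidt recurrence
  u_1 = v_1
  u_i = v_i − Σ_{j<i} ((v_i · u_j) / (u_j · u_j)) · u_j.

Step by step this gives:
  u_1 = (-3, -2, 0, -1)
  u_2 = (-2, 2, -3, 2)

Orthogonality check:
  u_2 · u_1 = 0 (should be 0)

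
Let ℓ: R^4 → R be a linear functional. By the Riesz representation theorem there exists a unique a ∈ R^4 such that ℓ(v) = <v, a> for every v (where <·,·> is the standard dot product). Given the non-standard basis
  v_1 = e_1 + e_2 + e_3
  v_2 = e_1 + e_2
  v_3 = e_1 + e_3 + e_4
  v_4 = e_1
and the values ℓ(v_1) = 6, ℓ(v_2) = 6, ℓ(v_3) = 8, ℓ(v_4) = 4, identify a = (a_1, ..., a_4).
a = (4, 2, 0, 4)

Write a = (a_1, ..., a_4) in the standard basis. For each basis vector v_i, ℓ(v_i) = <v_i, a> is a linear equation in the a_j's. Collect the n equations into a matrix system V a = ℓ, where row i of V is v_i (expressed in the standard basis). Since V is invertible (lower-triangular with 1s on the diagonal, up to permutation), solve by back-substitution:
  V =
[[1, 1, 1, 0],
 [1, 1, 0, 0],
 [1, 0, 1, 1],
 [1, 0, 0, 0]]
  V a = (6, 6, 8, 4)
Solving gives a = (4, 2, 0, 4).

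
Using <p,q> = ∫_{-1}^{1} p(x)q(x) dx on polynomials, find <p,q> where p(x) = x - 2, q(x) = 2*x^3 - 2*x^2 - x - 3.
<p,q> = 74/5

Expand the product: p(x)·q(x) = 2*x^4 - 6*x^3 + 3*x^2 - x + 6.
∫_{-1}^{1} of each monomial x^k gives [2/(k+1) if k even, 0 if k odd]. Integrating term-by-term (or equivalently evaluating the antiderivative F(x) = 2*x^5/5 - 3*x^4/2 + x^3 - x^2/2 + 6*x at the endpoints):
  F(1) − F(−1) = 27/5 − (-47/5) = 74/5.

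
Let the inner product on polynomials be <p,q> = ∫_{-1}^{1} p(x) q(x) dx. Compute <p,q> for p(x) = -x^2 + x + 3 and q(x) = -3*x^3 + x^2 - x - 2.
<p,q> = -164/15

Expand the product: p(x)·q(x) = 3*x^5 - 4*x^4 - 7*x^3 + 4*x^2 - 5*x - 6.
∫_{-1}^{1} of each monomial x^k gives [2/(k+1) if k even, 0 if k odd]. Integrating term-by-term (or equivalently evaluating the antiderivative F(x) = x^6/2 - 4*x^5/5 - 7*x^4/4 + 4*x^3/3 - 5*x^2/2 - 6*x at the endpoints):
  F(1) − F(−1) = -553/60 − (103/60) = -164/15.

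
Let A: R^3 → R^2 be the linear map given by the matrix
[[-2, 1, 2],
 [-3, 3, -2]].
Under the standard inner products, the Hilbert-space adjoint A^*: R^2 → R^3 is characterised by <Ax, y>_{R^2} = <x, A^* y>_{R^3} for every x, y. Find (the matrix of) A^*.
A^* = A^T =
[[-2, -3],
 [1, 3],
 [2, -2]]

For real matrices with standard dot products, the defining identity <Ax, y> = <x, A^* y> gives (Ax)^T y = x^T (A^*) y, i.e. x^T A^T y = x^T (A^*) y. Since this holds for all x, y, we must have A^* = A^T. Therefore
A^* =
[[-2, -3],
 [1, 3],
 [2, -2]].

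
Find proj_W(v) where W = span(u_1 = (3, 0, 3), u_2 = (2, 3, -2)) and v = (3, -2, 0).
proj_W(v) = (3/2, 0, 3/2)

Set up U = [u_1 | ... | u_2] ∈ R^(3×2). The projector onto W = col(U) is P = U (U^T U)^(-1) U^T.
Compute U^T U =
  [18, 0]
  [0, 17],
and U^T v = (9, 0).
Solve U^T U · c = U^T v for the coefficients: c = (1/2, 0). The projection is proj_W(v) = U c.
Check: (v - proj_W(v)) · u_1 = 0  (should be 0).
Check: (v - proj_W(v)) · u_2 = 0  (should be 0).
Result: proj_W(v) = (3/2, 0, 3/2).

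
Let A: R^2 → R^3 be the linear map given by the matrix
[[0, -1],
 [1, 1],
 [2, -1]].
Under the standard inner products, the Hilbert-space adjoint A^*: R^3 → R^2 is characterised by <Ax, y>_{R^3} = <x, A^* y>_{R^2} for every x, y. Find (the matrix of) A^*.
A^* = A^T =
[[0, 1, 2],
 [-1, 1, -1]]

For real matrices with standard dot products, the defining identity <Ax, y> = <x, A^* y> gives (Ax)^T y = x^T (A^*) y, i.e. x^T A^T y = x^T (A^*) y. Since this holds for all x, y, we must have A^* = A^T. Therefore
A^* =
[[0, 1, 2],
 [-1, 1, -1]].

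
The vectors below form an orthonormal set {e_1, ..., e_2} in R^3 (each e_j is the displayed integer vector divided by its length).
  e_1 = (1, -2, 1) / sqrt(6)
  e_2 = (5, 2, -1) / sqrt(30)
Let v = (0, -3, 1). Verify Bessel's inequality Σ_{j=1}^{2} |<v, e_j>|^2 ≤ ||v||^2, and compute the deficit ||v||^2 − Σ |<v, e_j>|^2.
Σ |<v, e_j>|^2 = 49/5; ||v||^2 = 10; deficit = 1/5

Write each e_j = u_j / sqrt(<u_j, u_j>) where u_j is the displayed integer vector. Then <v, e_j> = <v, u_j> / sqrt(<u_j, u_j>), so |<v, e_j>|^2 = <v, u_j>^2 / <u_j, u_j>.
Coefficients: <v, e_1> = 7/sqrt(6), <v, e_2> = -7/sqrt(30).
Square and sum: Σ |<v, e_j>|^2 = 49/5.
Compute ||v||^2 = v·v = 10.
Deficit = 10 − 49/5 = 1/5 ≥ 0, confirming Bessel's inequality. (The deficit equals ||v − Σ <v,e_j> e_j||^2, the squared distance from v to span{e_j}.)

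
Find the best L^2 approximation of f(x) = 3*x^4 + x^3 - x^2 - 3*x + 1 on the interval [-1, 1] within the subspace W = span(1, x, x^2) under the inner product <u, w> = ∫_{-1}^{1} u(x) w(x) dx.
g(x) = 11*x^2/7 - 12*x/5 + 26/35

The best approximation g ∈ W is the orthogonal projection of f onto W. Writing g = a_0 + a_1 x + a_2 x^2, the coefficients solve the normal equations G · a = b where
  G_{ij} = <φ_i, φ_j> and b_i = <f, φ_i>, with φ_0 = 1, φ_1 = x, φ_2 = x^2.
G =
  [2, 0, 2/3]
  [0, 2/3, 0]
  [2/3, 0, 2/5],
b = (38/15, -8/5, 118/105).
Solving gives a_0 = 26/35, a_1 = -12/5, a_2 = 11/7, so
  g(x) = 11*x^2/7 - 12*x/5 + 26/35.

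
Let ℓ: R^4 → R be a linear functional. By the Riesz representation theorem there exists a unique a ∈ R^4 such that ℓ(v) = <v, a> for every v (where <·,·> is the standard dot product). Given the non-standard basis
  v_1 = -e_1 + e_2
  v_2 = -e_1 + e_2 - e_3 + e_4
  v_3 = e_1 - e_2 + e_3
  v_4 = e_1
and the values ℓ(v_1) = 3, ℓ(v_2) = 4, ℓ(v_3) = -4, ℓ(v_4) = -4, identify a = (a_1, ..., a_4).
a = (-4, -1, -1, 0)

Write a = (a_1, ..., a_4) in the standard basis. For each basis vector v_i, ℓ(v_i) = <v_i, a> is a linear equation in the a_j's. Collect the n equations into a matrix system V a = ℓ, where row i of V is v_i (expressed in the standard basis). Since V is invertible (lower-triangular with 1s on the diagonal, up to permutation), solve by back-substitution:
  V =
[[-1, 1, 0, 0],
 [-1, 1, -1, 1],
 [1, -1, 1, 0],
 [1, 0, 0, 0]]
  V a = (3, 4, -4, -4)
Solving gives a = (-4, -1, -1, 0).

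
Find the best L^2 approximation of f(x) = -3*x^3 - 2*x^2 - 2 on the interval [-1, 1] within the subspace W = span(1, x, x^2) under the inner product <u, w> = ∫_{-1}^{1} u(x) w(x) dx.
g(x) = -2*x^2 - 9*x/5 - 2

The best approximation g ∈ W is the orthogonal projection of f onto W. Writing g = a_0 + a_1 x + a_2 x^2, the coefficients solve the normal equations G · a = b where
  G_{ij} = <φ_i, φ_j> and b_i = <f, φ_i>, with φ_0 = 1, φ_1 = x, φ_2 = x^2.
G =
  [2, 0, 2/3]
  [0, 2/3, 0]
  [2/3, 0, 2/5],
b = (-16/3, -6/5, -32/15).
Solving gives a_0 = -2, a_1 = -9/5, a_2 = -2, so
  g(x) = -2*x^2 - 9*x/5 - 2.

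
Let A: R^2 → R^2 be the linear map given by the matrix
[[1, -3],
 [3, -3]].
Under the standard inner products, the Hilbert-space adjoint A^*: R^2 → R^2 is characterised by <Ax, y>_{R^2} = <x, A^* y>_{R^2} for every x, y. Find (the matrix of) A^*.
A^* = A^T =
[[1, 3],
 [-3, -3]]

For real matrices with standard dot products, the defining identity <Ax, y> = <x, A^* y> gives (Ax)^T y = x^T (A^*) y, i.e. x^T A^T y = x^T (A^*) y. Since this holds for all x, y, we must have A^* = A^T. Therefore
A^* =
[[1, 3],
 [-3, -3]].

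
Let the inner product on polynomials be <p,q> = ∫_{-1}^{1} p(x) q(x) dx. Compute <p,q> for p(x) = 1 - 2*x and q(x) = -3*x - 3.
<p,q> = -2

Expand the product: p(x)·q(x) = 6*x^2 + 3*x - 3.
∫_{-1}^{1} of each monomial x^k gives [2/(k+1) if k even, 0 if k odd]. Integrating term-by-term (or equivalently evaluating the antiderivative F(x) = 2*x^3 + 3*x^2/2 - 3*x at the endpoints):
  F(1) − F(−1) = 1/2 − (5/2) = -2.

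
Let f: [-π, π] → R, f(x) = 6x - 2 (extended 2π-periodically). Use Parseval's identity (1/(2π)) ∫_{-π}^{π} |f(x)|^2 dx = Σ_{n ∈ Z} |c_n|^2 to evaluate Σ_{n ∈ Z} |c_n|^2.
Σ |c_n|^2 = 12π^2 + 4

Expand and integrate term by term over [-π, π]:
  ∫ (6x)^2 dx = 36·(2π^3/3); ∫ 2·6·(-2)·x dx = 0 (odd integrand); ∫ (-2)^2 dx = 4·2π.
So (1/(2π)) ∫_{-π}^{π} (6x - 2)^2 dx = 36π^2/3 + 4 = 12π^2 + 4.
Parseval ⇒ Σ |c_n|^2 = 12π^2 + 4.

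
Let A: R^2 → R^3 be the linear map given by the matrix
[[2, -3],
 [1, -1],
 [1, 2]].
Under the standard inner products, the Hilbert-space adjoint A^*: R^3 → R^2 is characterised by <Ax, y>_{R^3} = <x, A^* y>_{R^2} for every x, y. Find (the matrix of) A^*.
A^* = A^T =
[[2, 1, 1],
 [-3, -1, 2]]

For real matrices with standard dot products, the defining identity <Ax, y> = <x, A^* y> gives (Ax)^T y = x^T (A^*) y, i.e. x^T A^T y = x^T (A^*) y. Since this holds for all x, y, we must have A^* = A^T. Therefore
A^* =
[[2, 1, 1],
 [-3, -1, 2]].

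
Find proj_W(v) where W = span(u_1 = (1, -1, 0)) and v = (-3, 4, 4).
proj_W(v) = (-7/2, 7/2, 0)

Set up U = [u_1 | ... | u_1] ∈ R^(3×1). The projector onto W = col(U) is P = U (U^T U)^(-1) U^T.
Compute U^T U =
  [2],
and U^T v = (-7).
Solve U^T U · c = U^T v for the coefficients: c = (-7/2). The projection is proj_W(v) = U c.
Check: (v - proj_W(v)) · u_1 = 0  (should be 0).
Result: proj_W(v) = (-7/2, 7/2, 0).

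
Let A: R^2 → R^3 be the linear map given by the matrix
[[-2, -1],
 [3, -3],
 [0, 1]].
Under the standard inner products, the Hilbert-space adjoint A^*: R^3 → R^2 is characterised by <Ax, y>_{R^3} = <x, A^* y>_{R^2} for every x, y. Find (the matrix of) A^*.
A^* = A^T =
[[-2, 3, 0],
 [-1, -3, 1]]

For real matrices with standard dot products, the defining identity <Ax, y> = <x, A^* y> gives (Ax)^T y = x^T (A^*) y, i.e. x^T A^T y = x^T (A^*) y. Since this holds for all x, y, we must have A^* = A^T. Therefore
A^* =
[[-2, 3, 0],
 [-1, -3, 1]].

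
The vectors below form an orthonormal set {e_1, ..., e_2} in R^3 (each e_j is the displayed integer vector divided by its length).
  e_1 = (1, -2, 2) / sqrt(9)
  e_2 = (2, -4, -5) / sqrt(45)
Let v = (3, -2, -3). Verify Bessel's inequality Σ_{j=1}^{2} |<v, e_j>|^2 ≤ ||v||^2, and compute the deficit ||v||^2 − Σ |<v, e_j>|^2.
Σ |<v, e_j>|^2 = 94/5; ||v||^2 = 22; deficit = 16/5

Write each e_j = u_j / sqrt(<u_j, u_j>) where u_j is the displayed integer vector. Then <v, e_j> = <v, u_j> / sqrt(<u_j, u_j>), so |<v, e_j>|^2 = <v, u_j>^2 / <u_j, u_j>.
Coefficients: <v, e_1> = 1/sqrt(9), <v, e_2> = 29/sqrt(45).
Square and sum: Σ |<v, e_j>|^2 = 94/5.
Compute ||v||^2 = v·v = 22.
Deficit = 22 − 94/5 = 16/5 ≥ 0, confirming Bessel's inequality. (The deficit equals ||v − Σ <v,e_j> e_j||^2, the squared distance from v to span{e_j}.)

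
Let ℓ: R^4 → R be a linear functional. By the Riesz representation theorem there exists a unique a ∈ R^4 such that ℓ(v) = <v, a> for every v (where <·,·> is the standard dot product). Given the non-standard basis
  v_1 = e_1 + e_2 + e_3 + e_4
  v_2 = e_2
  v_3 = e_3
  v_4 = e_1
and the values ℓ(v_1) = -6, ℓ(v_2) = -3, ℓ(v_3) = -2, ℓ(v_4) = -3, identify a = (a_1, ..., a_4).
a = (-3, -3, -2, 2)

Write a = (a_1, ..., a_4) in the standard basis. For each basis vector v_i, ℓ(v_i) = <v_i, a> is a linear equation in the a_j's. Collect the n equations into a matrix system V a = ℓ, where row i of V is v_i (expressed in the standard basis). Since V is invertible (lower-triangular with 1s on the diagonal, up to permutation), solve by back-substitution:
  V =
[[1, 1, 1, 1],
 [0, 1, 0, 0],
 [0, 0, 1, 0],
 [1, 0, 0, 0]]
  V a = (-6, -3, -2, -3)
Solving gives a = (-3, -3, -2, 2).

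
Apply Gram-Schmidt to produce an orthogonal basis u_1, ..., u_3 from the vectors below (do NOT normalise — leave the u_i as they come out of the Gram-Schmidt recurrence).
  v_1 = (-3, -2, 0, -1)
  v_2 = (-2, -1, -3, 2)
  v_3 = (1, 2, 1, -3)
Orthogonal basis:
  u_1 = (-3, -2, 0, -1)
  u_2 = (-5/7, -1/7, -3, 17/7)
  u_3 = (-41/108, 143/108, -43/36, -163/108)

Apply the Gram-Schmidt recurrence
  u_1 = v_1
  u_i = v_i − Σ_{j<i} ((v_i · u_j) / (u_j · u_j)) · u_j.

Step by step this gives:
  u_1 = (-3, -2, 0, -1)
  u_2 = (-5/7, -1/7, -3, 17/7)
  u_3 = (-41/108, 143/108, -43/36, -163/108)

Orthogonality check:
  u_2 · u_1 = 0 (should be 0)
  u_3 · u_1 = 0 (should be 0)
  u_3 · u_2 = 0 (should be 0)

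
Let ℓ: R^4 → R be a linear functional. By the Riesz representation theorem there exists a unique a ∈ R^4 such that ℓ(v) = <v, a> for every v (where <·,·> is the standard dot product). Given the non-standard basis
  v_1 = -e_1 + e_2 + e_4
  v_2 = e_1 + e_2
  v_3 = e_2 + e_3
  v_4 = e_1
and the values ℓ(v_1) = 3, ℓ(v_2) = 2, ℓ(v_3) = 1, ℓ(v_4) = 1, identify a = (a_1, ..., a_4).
a = (1, 1, 0, 3)

Write a = (a_1, ..., a_4) in the standard basis. For each basis vector v_i, ℓ(v_i) = <v_i, a> is a linear equation in the a_j's. Collect the n equations into a matrix system V a = ℓ, where row i of V is v_i (expressed in the standard basis). Since V is invertible (lower-triangular with 1s on the diagonal, up to permutation), solve by back-substitution:
  V =
[[-1, 1, 0, 1],
 [1, 1, 0, 0],
 [0, 1, 1, 0],
 [1, 0, 0, 0]]
  V a = (3, 2, 1, 1)
Solving gives a = (1, 1, 0, 3).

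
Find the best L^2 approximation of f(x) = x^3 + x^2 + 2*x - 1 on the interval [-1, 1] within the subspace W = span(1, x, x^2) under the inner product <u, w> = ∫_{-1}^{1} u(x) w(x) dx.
g(x) = x^2 + 13*x/5 - 1

The best approximation g ∈ W is the orthogonal projection of f onto W. Writing g = a_0 + a_1 x + a_2 x^2, the coefficients solve the normal equations G · a = b where
  G_{ij} = <φ_i, φ_j> and b_i = <f, φ_i>, with φ_0 = 1, φ_1 = x, φ_2 = x^2.
G =
  [2, 0, 2/3]
  [0, 2/3, 0]
  [2/3, 0, 2/5],
b = (-4/3, 26/15, -4/15).
Solving gives a_0 = -1, a_1 = 13/5, a_2 = 1, so
  g(x) = x^2 + 13*x/5 - 1.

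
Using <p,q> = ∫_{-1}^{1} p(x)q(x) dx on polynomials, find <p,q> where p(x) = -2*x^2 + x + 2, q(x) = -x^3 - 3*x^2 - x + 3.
<p,q> = 16/3

Expand the product: p(x)·q(x) = 2*x^5 + 5*x^4 - 3*x^3 - 13*x^2 + x + 6.
∫_{-1}^{1} of each monomial x^k gives [2/(k+1) if k even, 0 if k odd]. Integrating term-by-term (or equivalently evaluating the antiderivative F(x) = x^6/3 + x^5 - 3*x^4/4 - 13*x^3/3 + x^2/2 + 6*x at the endpoints):
  F(1) − F(−1) = 11/4 − (-31/12) = 16/3.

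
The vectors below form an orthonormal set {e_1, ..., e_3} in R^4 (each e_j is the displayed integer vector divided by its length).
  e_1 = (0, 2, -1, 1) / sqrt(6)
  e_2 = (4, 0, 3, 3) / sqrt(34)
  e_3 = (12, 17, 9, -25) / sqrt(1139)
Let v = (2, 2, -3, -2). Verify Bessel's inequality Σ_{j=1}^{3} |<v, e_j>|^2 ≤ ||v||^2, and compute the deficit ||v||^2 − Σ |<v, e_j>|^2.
Σ |<v, e_j>|^2 = 2285/201; ||v||^2 = 21; deficit = 1936/201

Write each e_j = u_j / sqrt(<u_j, u_j>) where u_j is the displayed integer vector. Then <v, e_j> = <v, u_j> / sqrt(<u_j, u_j>), so |<v, e_j>|^2 = <v, u_j>^2 / <u_j, u_j>.
Coefficients: <v, e_1> = 5/sqrt(6), <v, e_2> = -7/sqrt(34), <v, e_3> = 81/sqrt(1139).
Square and sum: Σ |<v, e_j>|^2 = 2285/201.
Compute ||v||^2 = v·v = 21.
Deficit = 21 − 2285/201 = 1936/201 ≥ 0, confirming Bessel's inequality. (The deficit equals ||v − Σ <v,e_j> e_j||^2, the squared distance from v to span{e_j}.)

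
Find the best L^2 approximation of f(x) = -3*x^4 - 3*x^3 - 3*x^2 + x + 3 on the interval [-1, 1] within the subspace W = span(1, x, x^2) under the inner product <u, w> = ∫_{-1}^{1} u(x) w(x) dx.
g(x) = -39*x^2/7 - 4*x/5 + 114/35

The best approximation g ∈ W is the orthogonal projection of f onto W. Writing g = a_0 + a_1 x + a_2 x^2, the coefficients solve the normal equations G · a = b where
  G_{ij} = <φ_i, φ_j> and b_i = <f, φ_i>, with φ_0 = 1, φ_1 = x, φ_2 = x^2.
G =
  [2, 0, 2/3]
  [0, 2/3, 0]
  [2/3, 0, 2/5],
b = (14/5, -8/15, -2/35).
Solving gives a_0 = 114/35, a_1 = -4/5, a_2 = -39/7, so
  g(x) = -39*x^2/7 - 4*x/5 + 114/35.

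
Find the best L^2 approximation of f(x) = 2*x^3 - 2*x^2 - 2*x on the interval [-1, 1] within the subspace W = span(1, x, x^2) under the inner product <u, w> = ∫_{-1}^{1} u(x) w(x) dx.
g(x) = -2*x^2 - 4*x/5

The best approximation g ∈ W is the orthogonal projection of f onto W. Writing g = a_0 + a_1 x + a_2 x^2, the coefficients solve the normal equations G · a = b where
  G_{ij} = <φ_i, φ_j> and b_i = <f, φ_i>, with φ_0 = 1, φ_1 = x, φ_2 = x^2.
G =
  [2, 0, 2/3]
  [0, 2/3, 0]
  [2/3, 0, 2/5],
b = (-4/3, -8/15, -4/5).
Solving gives a_0 = 0, a_1 = -4/5, a_2 = -2, so
  g(x) = -2*x^2 - 4*x/5.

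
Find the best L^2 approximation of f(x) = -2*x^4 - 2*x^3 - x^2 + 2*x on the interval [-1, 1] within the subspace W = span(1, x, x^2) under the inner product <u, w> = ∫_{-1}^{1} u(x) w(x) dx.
g(x) = -19*x^2/7 + 4*x/5 + 6/35

The best approximation g ∈ W is the orthogonal projection of f onto W. Writing g = a_0 + a_1 x + a_2 x^2, the coefficients solve the normal equations G · a = b where
  G_{ij} = <φ_i, φ_j> and b_i = <f, φ_i>, with φ_0 = 1, φ_1 = x, φ_2 = x^2.
G =
  [2, 0, 2/3]
  [0, 2/3, 0]
  [2/3, 0, 2/5],
b = (-22/15, 8/15, -34/35).
Solving gives a_0 = 6/35, a_1 = 4/5, a_2 = -19/7, so
  g(x) = -19*x^2/7 + 4*x/5 + 6/35.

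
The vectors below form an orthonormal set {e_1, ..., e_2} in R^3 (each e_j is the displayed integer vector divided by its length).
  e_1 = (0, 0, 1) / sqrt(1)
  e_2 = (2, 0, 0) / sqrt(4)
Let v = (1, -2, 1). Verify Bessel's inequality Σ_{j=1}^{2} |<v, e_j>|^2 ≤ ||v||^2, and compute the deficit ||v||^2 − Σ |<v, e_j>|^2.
Σ |<v, e_j>|^2 = 2; ||v||^2 = 6; deficit = 4

Write each e_j = u_j / sqrt(<u_j, u_j>) where u_j is the displayed integer vector. Then <v, e_j> = <v, u_j> / sqrt(<u_j, u_j>), so |<v, e_j>|^2 = <v, u_j>^2 / <u_j, u_j>.
Coefficients: <v, e_1> = 1/sqrt(1), <v, e_2> = 2/sqrt(4).
Square and sum: Σ |<v, e_j>|^2 = 2.
Compute ||v||^2 = v·v = 6.
Deficit = 6 − 2 = 4 ≥ 0, confirming Bessel's inequality. (The deficit equals ||v − Σ <v,e_j> e_j||^2, the squared distance from v to span{e_j}.)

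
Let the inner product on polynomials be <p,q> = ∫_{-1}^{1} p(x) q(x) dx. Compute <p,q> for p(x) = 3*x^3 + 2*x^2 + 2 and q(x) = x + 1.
<p,q> = 98/15

Expand the product: p(x)·q(x) = 3*x^4 + 5*x^3 + 2*x^2 + 2*x + 2.
∫_{-1}^{1} of each monomial x^k gives [2/(k+1) if k even, 0 if k odd]. Integrating term-by-term (or equivalently evaluating the antiderivative F(x) = 3*x^5/5 + 5*x^4/4 + 2*x^3/3 + x^2 + 2*x at the endpoints):
  F(1) − F(−1) = 331/60 − (-61/60) = 98/15.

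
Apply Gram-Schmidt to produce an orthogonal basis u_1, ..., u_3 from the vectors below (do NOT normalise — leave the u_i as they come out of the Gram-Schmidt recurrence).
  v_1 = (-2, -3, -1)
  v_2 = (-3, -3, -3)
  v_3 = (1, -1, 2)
Orthogonal basis:
  u_1 = (-2, -3, -1)
  u_2 = (-3/7, 6/7, -12/7)
  u_3 = (1/3, -1/6, -1/6)

Apply the Gram-Schmidt recurrence
  u_1 = v_1
  u_i = v_i − Σ_{j<i} ((v_i · u_j) / (u_j · u_j)) · u_j.

Step by step this gives:
  u_1 = (-2, -3, -1)
  u_2 = (-3/7, 6/7, -12/7)
  u_3 = (1/3, -1/6, -1/6)

Orthogonality check:
  u_2 · u_1 = 0 (should be 0)
  u_3 · u_1 = 0 (should be 0)
  u_3 · u_2 = 0 (should be 0)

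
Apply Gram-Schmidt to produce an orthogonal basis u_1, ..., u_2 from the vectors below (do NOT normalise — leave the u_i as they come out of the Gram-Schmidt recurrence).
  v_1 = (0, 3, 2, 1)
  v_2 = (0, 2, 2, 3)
Orthogonal basis:
  u_1 = (0, 3, 2, 1)
  u_2 = (0, -11/14, 1/7, 29/14)

Apply the Gram-Schmidt recurrence
  u_1 = v_1
  u_i = v_i − Σ_{j<i} ((v_i · u_j) / (u_j · u_j)) · u_j.

Step by step this gives:
  u_1 = (0, 3, 2, 1)
  u_2 = (0, -11/14, 1/7, 29/14)

Orthogonality check:
  u_2 · u_1 = 0 (should be 0)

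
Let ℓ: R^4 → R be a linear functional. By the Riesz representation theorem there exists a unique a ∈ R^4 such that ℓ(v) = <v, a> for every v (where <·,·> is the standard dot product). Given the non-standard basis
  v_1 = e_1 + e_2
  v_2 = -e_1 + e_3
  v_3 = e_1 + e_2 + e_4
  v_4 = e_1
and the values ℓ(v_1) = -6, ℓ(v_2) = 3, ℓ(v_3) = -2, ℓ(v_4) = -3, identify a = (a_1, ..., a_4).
a = (-3, -3, 0, 4)

Write a = (a_1, ..., a_4) in the standard basis. For each basis vector v_i, ℓ(v_i) = <v_i, a> is a linear equation in the a_j's. Collect the n equations into a matrix system V a = ℓ, where row i of V is v_i (expressed in the standard basis). Since V is invertible (lower-triangular with 1s on the diagonal, up to permutation), solve by back-substitution:
  V =
[[1, 1, 0, 0],
 [-1, 0, 1, 0],
 [1, 1, 0, 1],
 [1, 0, 0, 0]]
  V a = (-6, 3, -2, -3)
Solving gives a = (-3, -3, 0, 4).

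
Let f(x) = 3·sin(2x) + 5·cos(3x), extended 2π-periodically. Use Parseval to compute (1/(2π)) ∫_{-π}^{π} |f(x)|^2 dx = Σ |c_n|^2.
Σ |c_n|^2 = 17

Expand |f|^2 and use orthogonality of {sin(nx), cos(mx)} on [-π, π]:
  ∫_{-π}^{π} sin(nx)^2 dx = π, ∫ cos(mx)^2 dx = π, and cross terms integrate to 0.
So ∫_{-π}^{π} f(x)^2 dx = 3^2 · π + 5^2 · π = (9 + 25)π.
Divide by 2π: (9 + 25)/2 = 17.
By Parseval, this equals Σ |c_n|^2.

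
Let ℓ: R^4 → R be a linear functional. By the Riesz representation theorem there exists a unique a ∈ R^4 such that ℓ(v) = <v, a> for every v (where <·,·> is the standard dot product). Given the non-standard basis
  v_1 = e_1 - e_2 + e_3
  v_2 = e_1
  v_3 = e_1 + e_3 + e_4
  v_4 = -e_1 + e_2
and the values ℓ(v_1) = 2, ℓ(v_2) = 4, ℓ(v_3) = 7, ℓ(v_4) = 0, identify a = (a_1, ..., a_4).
a = (4, 4, 2, 1)

Write a = (a_1, ..., a_4) in the standard basis. For each basis vector v_i, ℓ(v_i) = <v_i, a> is a linear equation in the a_j's. Collect the n equations into a matrix system V a = ℓ, where row i of V is v_i (expressed in the standard basis). Since V is invertible (lower-triangular with 1s on the diagonal, up to permutation), solve by back-substitution:
  V =
[[1, -1, 1, 0],
 [1, 0, 0, 0],
 [1, 0, 1, 1],
 [-1, 1, 0, 0]]
  V a = (2, 4, 7, 0)
Solving gives a = (4, 4, 2, 1).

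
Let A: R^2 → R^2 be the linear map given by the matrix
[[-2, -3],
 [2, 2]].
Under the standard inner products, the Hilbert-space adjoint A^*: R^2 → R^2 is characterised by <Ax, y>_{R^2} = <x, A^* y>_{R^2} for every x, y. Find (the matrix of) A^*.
A^* = A^T =
[[-2, 2],
 [-3, 2]]

For real matrices with standard dot products, the defining identity <Ax, y> = <x, A^* y> gives (Ax)^T y = x^T (A^*) y, i.e. x^T A^T y = x^T (A^*) y. Since this holds for all x, y, we must have A^* = A^T. Therefore
A^* =
[[-2, 2],
 [-3, 2]].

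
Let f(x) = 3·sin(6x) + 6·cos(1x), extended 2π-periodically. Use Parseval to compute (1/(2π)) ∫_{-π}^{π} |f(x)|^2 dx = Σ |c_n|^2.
Σ |c_n|^2 = 45/2

Expand |f|^2 and use orthogonality of {sin(nx), cos(mx)} on [-π, π]:
  ∫_{-π}^{π} sin(nx)^2 dx = π, ∫ cos(mx)^2 dx = π, and cross terms integrate to 0.
So ∫_{-π}^{π} f(x)^2 dx = 3^2 · π + 6^2 · π = (9 + 36)π.
Divide by 2π: (9 + 36)/2 = 45/2.
By Parseval, this equals Σ |c_n|^2.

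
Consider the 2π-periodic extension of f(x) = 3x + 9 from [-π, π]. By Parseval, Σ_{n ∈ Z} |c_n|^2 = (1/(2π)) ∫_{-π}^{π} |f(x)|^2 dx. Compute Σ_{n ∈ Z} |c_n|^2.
Σ |c_n|^2 = 3π^2 + 81

Expand and integrate term by term over [-π, π]:
  ∫ (3x)^2 dx = 9·(2π^3/3); ∫ 2·3·(9)·x dx = 0 (odd integrand); ∫ 9^2 dx = 81·2π.
So (1/(2π)) ∫_{-π}^{π} (3x + 9)^2 dx = 9π^2/3 + 81 = 3π^2 + 81.
Parseval ⇒ Σ |c_n|^2 = 3π^2 + 81.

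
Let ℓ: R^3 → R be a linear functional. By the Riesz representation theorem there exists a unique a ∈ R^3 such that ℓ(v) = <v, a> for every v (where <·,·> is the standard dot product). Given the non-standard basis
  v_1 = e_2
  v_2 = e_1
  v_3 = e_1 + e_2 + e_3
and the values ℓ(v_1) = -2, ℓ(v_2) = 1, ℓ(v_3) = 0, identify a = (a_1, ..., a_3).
a = (1, -2, 1)

Write a = (a_1, ..., a_3) in the standard basis. For each basis vector v_i, ℓ(v_i) = <v_i, a> is a linear equation in the a_j's. Collect the n equations into a matrix system V a = ℓ, where row i of V is v_i (expressed in the standard basis). Since V is invertible (lower-triangular with 1s on the diagonal, up to permutation), solve by back-substitution:
  V =
[[0, 1, 0],
 [1, 0, 0],
 [1, 1, 1]]
  V a = (-2, 1, 0)
Solving gives a = (1, -2, 1).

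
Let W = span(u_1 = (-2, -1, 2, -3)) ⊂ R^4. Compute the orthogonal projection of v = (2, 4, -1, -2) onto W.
proj_W(v) = (4/9, 2/9, -4/9, 2/3)

Set up U = [u_1 | ... | u_1] ∈ R^(4×1). The projector onto W = col(U) is P = U (U^T U)^(-1) U^T.
Compute U^T U =
  [18],
and U^T v = (-4).
Solve U^T U · c = U^T v for the coefficients: c = (-2/9). The projection is proj_W(v) = U c.
Check: (v - proj_W(v)) · u_1 = 0  (should be 0).
Result: proj_W(v) = (4/9, 2/9, -4/9, 2/3).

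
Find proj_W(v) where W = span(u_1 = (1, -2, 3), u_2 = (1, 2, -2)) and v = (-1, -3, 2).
proj_W(v) = (-11/9, -22/9, 22/9)

Set up U = [u_1 | ... | u_2] ∈ R^(3×2). The projector onto W = col(U) is P = U (U^T U)^(-1) U^T.
Compute U^T U =
  [14, -9]
  [-9, 9],
and U^T v = (11, -11).
Solve U^T U · c = U^T v for the coefficients: c = (0, -11/9). The projection is proj_W(v) = U c.
Check: (v - proj_W(v)) · u_1 = 0  (should be 0).
Check: (v - proj_W(v)) · u_2 = 0  (should be 0).
Result: proj_W(v) = (-11/9, -22/9, 22/9).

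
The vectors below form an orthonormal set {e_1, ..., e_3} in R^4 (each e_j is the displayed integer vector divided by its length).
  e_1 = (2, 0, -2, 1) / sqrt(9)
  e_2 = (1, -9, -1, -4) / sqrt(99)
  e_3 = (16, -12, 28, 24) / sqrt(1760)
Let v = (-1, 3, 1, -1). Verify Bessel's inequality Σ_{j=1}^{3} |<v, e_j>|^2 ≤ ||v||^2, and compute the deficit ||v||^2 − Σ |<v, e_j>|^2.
Σ |<v, e_j>|^2 = 52/5; ||v||^2 = 12; deficit = 8/5

Write each e_j = u_j / sqrt(<u_j, u_j>) where u_j is the displayed integer vector. Then <v, e_j> = <v, u_j> / sqrt(<u_j, u_j>), so |<v, e_j>|^2 = <v, u_j>^2 / <u_j, u_j>.
Coefficients: <v, e_1> = -5/sqrt(9), <v, e_2> = -25/sqrt(99), <v, e_3> = -48/sqrt(1760).
Square and sum: Σ |<v, e_j>|^2 = 52/5.
Compute ||v||^2 = v·v = 12.
Deficit = 12 − 52/5 = 8/5 ≥ 0, confirming Bessel's inequality. (The deficit equals ||v − Σ <v,e_j> e_j||^2, the squared distance from v to span{e_j}.)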